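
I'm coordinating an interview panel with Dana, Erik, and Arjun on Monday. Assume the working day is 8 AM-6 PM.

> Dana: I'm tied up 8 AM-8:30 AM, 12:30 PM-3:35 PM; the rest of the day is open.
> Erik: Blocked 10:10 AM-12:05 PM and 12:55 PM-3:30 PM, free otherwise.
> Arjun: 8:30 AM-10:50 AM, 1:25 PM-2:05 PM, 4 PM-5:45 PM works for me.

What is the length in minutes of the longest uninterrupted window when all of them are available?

105

Dana free: 08:30-12:30, 15:35-18:00 (invert busy blocks within the working day).
Erik free: 08:00-10:10, 12:05-12:55, 15:30-18:00 (invert busy blocks within the working day).
Arjun free: 08:30-10:50, 13:25-14:05, 16:00-17:45.
Dana ∩ Erik: 08:30-10:10, 12:05-12:30, 15:35-18:00.
Dana ∩ Erik ∩ Arjun: 08:30-10:10, 16:00-17:45.
So the common availability across everyone is 08:30-10:10, 16:00-17:45.
The longest is 16:00-17:45 at 105 minutes.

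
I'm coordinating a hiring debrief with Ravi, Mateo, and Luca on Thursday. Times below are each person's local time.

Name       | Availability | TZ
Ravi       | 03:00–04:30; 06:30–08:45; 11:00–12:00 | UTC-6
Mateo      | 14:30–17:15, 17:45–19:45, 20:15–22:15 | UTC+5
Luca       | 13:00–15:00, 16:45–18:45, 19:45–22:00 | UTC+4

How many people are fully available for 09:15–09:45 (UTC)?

Ravi in UTC: 09:00-10:30, 12:30-14:45, 17:00-18:00 (add 6h to convert from UTC-6).
Mateo in UTC: 09:30-12:15, 12:45-14:45, 15:15-17:15 (subtract 5h to convert from UTC+5).
Luca in UTC: 09:00-11:00, 12:45-14:45, 15:45-18:00 (subtract 4h to convert from UTC+4).
Ravi and Luca can make the full 09:15-09:45 slot — that's 2.

2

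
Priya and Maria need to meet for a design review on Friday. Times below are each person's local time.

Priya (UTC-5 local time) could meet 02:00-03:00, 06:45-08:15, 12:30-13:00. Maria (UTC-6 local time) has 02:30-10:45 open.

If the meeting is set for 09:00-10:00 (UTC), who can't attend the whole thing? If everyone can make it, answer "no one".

Priya

Priya in UTC: 07:00-08:00, 11:45-13:15, 17:30-18:00 (add 5h to convert from UTC-5).
Maria in UTC: 08:30-16:45 (add 6h to convert from UTC-6).
Priya: not fully free for 09:00-10:00. Maria: free for 09:00-10:00.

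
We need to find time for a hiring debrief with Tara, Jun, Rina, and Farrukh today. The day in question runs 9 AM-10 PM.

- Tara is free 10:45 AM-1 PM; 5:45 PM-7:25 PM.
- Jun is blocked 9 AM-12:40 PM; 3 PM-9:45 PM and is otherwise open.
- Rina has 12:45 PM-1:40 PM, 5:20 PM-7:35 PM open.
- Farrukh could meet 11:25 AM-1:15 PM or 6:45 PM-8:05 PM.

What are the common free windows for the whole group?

Tara free: 10:45-13:00, 17:45-19:25.
Jun free: 12:40-15:00, 21:45-22:00 (invert busy blocks within the working day).
Rina free: 12:45-13:40, 17:20-19:35.
Farrukh free: 11:25-13:15, 18:45-20:05.
Tara ∩ Jun: 12:40-13:00.
Tara ∩ Jun ∩ Rina: 12:45-13:00.
Tara ∩ Jun ∩ Rina ∩ Farrukh: 12:45-13:00.
Those are the intersection windows.

12:45-13:00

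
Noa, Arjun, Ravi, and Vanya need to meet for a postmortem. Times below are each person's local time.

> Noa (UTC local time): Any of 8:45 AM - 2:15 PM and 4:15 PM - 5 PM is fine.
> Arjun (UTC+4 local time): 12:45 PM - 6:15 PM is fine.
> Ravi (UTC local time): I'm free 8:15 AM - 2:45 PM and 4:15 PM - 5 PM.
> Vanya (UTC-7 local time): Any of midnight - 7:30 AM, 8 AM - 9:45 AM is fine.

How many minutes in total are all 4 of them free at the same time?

330

Noa in UTC: 08:45-14:15, 16:15-17:00.
Arjun in UTC: 08:45-14:15 (subtract 4h to convert from UTC+4).
Ravi in UTC: 08:15-14:45, 16:15-17:00.
Vanya in UTC: 07:00-14:30, 15:00-16:45 (add 7h to convert from UTC-7).
Noa ∩ Arjun: 08:45-14:15.
Noa ∩ Arjun ∩ Ravi: 08:45-14:15.
Noa ∩ Arjun ∩ Ravi ∩ Vanya: 08:45-14:15.
That's a single block of 330 minutes.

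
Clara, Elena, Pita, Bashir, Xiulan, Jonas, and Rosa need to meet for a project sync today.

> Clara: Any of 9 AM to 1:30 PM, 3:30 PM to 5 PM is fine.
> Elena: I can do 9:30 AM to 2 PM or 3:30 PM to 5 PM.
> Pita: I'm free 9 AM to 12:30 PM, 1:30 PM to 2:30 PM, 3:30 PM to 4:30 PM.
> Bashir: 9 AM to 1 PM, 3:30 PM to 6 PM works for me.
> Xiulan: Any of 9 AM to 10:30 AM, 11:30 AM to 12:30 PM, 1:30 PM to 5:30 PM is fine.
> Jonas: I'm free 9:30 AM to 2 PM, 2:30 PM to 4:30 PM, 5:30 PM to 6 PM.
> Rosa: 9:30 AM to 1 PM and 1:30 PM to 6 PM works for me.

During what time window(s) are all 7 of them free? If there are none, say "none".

09:30-10:30, 11:30-12:30, 15:30-16:30

Clara ∩ Elena: 09:30-13:30, 15:30-17:00.
Clara ∩ Elena ∩ Pita: 09:30-12:30, 15:30-16:30.
Clara ∩ Elena ∩ Pita ∩ Bashir: 09:30-12:30, 15:30-16:30.
Clara ∩ Elena ∩ Pita ∩ Bashir ∩ Xiulan: 09:30-10:30, 11:30-12:30, 15:30-16:30.
Clara ∩ Elena ∩ Pita ∩ Bashir ∩ Xiulan ∩ Jonas: 09:30-10:30, 11:30-12:30, 15:30-16:30.
Clara ∩ Elena ∩ Pita ∩ Bashir ∩ Xiulan ∩ Jonas ∩ Rosa: 09:30-10:30, 11:30-12:30, 15:30-16:30.
Those are the intersection windows.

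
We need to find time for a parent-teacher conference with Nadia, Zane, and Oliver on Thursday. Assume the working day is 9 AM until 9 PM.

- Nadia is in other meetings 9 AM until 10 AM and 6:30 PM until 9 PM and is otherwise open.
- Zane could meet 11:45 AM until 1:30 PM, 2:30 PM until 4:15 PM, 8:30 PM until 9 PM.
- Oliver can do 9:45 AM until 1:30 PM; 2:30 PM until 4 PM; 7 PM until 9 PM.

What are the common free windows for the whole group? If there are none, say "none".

11:45-13:30, 14:30-16:00

Nadia free: 10:00-18:30 (invert busy blocks within the working day).
Zane free: 11:45-13:30, 14:30-16:15, 20:30-21:00.
Oliver free: 09:45-13:30, 14:30-16:00, 19:00-21:00.
Nadia ∩ Zane: 11:45-13:30, 14:30-16:15.
Nadia ∩ Zane ∩ Oliver: 11:45-13:30, 14:30-16:00.
So the common availability across everyone is 11:45-13:30, 14:30-16:00.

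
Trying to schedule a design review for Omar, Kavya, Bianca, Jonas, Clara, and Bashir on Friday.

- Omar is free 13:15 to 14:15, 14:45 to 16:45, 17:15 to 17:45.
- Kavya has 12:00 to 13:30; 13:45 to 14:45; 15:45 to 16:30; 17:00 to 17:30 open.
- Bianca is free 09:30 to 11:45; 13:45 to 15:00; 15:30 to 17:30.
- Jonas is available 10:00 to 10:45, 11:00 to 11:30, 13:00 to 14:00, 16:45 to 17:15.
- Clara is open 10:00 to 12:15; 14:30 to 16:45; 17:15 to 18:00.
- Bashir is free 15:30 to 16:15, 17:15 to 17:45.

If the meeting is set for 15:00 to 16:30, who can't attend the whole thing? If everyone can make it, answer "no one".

Bashir, Bianca, Jonas, Kavya

Omar: free for 15:00-16:30. Kavya: not fully free for 15:00-16:30. Bianca: not fully free for 15:00-16:30. Jonas: not fully free for 15:00-16:30. Clara: free for 15:00-16:30. Bashir: not fully free for 15:00-16:30.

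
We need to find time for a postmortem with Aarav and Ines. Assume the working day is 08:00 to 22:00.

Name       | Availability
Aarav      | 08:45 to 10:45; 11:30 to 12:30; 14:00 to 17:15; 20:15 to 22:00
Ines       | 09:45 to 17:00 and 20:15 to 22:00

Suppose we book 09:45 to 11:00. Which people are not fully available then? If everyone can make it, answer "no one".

Aarav

Aarav: not fully free for 09:45-11:00. Ines: free for 09:45-11:00.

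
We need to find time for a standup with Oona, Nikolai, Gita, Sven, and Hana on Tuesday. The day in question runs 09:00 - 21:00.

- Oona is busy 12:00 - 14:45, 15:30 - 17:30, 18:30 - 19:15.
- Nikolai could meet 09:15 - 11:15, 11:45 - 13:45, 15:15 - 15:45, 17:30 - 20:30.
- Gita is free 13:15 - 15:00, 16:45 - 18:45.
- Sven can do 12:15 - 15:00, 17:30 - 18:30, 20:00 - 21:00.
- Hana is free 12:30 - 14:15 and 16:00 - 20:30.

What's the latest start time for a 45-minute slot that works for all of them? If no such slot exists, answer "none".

Oona free: 09:00-12:00, 14:45-15:30, 17:30-18:30, 19:15-21:00 (invert busy blocks within the working day).
Nikolai free: 09:15-11:15, 11:45-13:45, 15:15-15:45, 17:30-20:30.
Gita free: 13:15-15:00, 16:45-18:45.
Sven free: 12:15-15:00, 17:30-18:30, 20:00-21:00.
Hana free: 12:30-14:15, 16:00-20:30.
Oona ∩ Nikolai: 09:15-11:15, 11:45-12:00, 15:15-15:30, 17:30-18:30, 19:15-20:30.
Oona ∩ Nikolai ∩ Gita: 17:30-18:30.
Oona ∩ Nikolai ∩ Gita ∩ Sven: 17:30-18:30.
Oona ∩ Nikolai ∩ Gita ∩ Sven ∩ Hana: 17:30-18:30.
The last common window of at least 45 minutes is 17:30-18:30; a 45-minute meeting can start as late as 17:45 and still end by 18:30.

17:45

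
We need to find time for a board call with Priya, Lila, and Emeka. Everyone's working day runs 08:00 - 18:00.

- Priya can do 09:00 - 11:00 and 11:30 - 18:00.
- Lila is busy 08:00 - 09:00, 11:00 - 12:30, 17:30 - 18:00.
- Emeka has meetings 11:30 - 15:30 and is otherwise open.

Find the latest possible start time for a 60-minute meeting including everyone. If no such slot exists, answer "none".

Priya free: 09:00-11:00, 11:30-18:00.
Lila free: 09:00-11:00, 12:30-17:30 (invert busy blocks within the working day).
Emeka free: 08:00-11:30, 15:30-18:00 (invert busy blocks within the working day).
Priya ∩ Lila: 09:00-11:00, 12:30-17:30.
Priya ∩ Lila ∩ Emeka: 09:00-11:00, 15:30-17:30.
The last common window of at least 60 minutes is 15:30-17:30; a 60-minute meeting can start as late as 16:30 and still end by 17:30.

16:30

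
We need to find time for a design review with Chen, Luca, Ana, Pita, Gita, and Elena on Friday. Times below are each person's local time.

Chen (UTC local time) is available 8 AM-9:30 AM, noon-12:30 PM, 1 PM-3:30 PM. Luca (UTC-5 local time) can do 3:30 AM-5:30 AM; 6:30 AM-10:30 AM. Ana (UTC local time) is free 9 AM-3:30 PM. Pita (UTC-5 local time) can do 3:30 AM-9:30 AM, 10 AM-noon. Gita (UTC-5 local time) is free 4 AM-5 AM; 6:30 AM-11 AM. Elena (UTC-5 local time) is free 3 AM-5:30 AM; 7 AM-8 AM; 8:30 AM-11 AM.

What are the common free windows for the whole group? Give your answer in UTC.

09:00-09:30, 12:00-12:30, 13:30-14:30, 15:00-15:30

Chen in UTC: 08:00-09:30, 12:00-12:30, 13:00-15:30.
Luca in UTC: 08:30-10:30, 11:30-15:30 (add 5h to convert from UTC-5).
Ana in UTC: 09:00-15:30.
Pita in UTC: 08:30-14:30, 15:00-17:00 (add 5h to convert from UTC-5).
Gita in UTC: 09:00-10:00, 11:30-16:00 (add 5h to convert from UTC-5).
Elena in UTC: 08:00-10:30, 12:00-13:00, 13:30-16:00 (add 5h to convert from UTC-5).
Chen ∩ Luca: 08:30-09:30, 12:00-12:30, 13:00-15:30.
Chen ∩ Luca ∩ Ana: 09:00-09:30, 12:00-12:30, 13:00-15:30.
Chen ∩ Luca ∩ Ana ∩ Pita: 09:00-09:30, 12:00-12:30, 13:00-14:30, 15:00-15:30.
Chen ∩ Luca ∩ Ana ∩ Pita ∩ Gita: 09:00-09:30, 12:00-12:30, 13:00-14:30, 15:00-15:30.
Chen ∩ Luca ∩ Ana ∩ Pita ∩ Gita ∩ Elena: 09:00-09:30, 12:00-12:30, 13:30-14:30, 15:00-15:30.
Those are the intersection windows.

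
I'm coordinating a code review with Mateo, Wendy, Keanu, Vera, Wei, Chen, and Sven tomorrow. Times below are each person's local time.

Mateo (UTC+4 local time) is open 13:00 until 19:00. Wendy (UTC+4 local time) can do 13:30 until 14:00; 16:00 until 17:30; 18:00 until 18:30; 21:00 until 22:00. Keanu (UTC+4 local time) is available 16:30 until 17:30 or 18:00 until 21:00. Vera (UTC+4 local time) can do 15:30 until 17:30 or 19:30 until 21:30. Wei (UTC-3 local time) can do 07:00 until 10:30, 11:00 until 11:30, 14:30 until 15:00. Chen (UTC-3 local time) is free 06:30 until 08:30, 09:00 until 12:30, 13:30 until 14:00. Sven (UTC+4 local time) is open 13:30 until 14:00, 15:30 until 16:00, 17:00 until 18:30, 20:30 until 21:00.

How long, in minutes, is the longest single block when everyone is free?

Mateo in UTC: 09:00-15:00 (subtract 4h to convert from UTC+4).
Wendy in UTC: 09:30-10:00, 12:00-13:30, 14:00-14:30, 17:00-18:00 (subtract 4h to convert from UTC+4).
Keanu in UTC: 12:30-13:30, 14:00-17:00 (subtract 4h to convert from UTC+4).
Vera in UTC: 11:30-13:30, 15:30-17:30 (subtract 4h to convert from UTC+4).
Wei in UTC: 10:00-13:30, 14:00-14:30, 17:30-18:00 (add 3h to convert from UTC-3).
Chen in UTC: 09:30-11:30, 12:00-15:30, 16:30-17:00 (add 3h to convert from UTC-3).
Sven in UTC: 09:30-10:00, 11:30-12:00, 13:00-14:30, 16:30-17:00 (subtract 4h to convert from UTC+4).
Mateo ∩ Wendy: 09:30-10:00, 12:00-13:30, 14:00-14:30.
Mateo ∩ Wendy ∩ Keanu: 12:30-13:30, 14:00-14:30.
Mateo ∩ Wendy ∩ Keanu ∩ Vera: 12:30-13:30.
Mateo ∩ Wendy ∩ Keanu ∩ Vera ∩ Wei: 12:30-13:30.
Mateo ∩ Wendy ∩ Keanu ∩ Vera ∩ Wei ∩ Chen: 12:30-13:30.
Mateo ∩ Wendy ∩ Keanu ∩ Vera ∩ Wei ∩ Chen ∩ Sven: 13:00-13:30.
So the common availability across everyone is 13:00-13:30.
The longest is 13:00-13:30 at 30 minutes.

30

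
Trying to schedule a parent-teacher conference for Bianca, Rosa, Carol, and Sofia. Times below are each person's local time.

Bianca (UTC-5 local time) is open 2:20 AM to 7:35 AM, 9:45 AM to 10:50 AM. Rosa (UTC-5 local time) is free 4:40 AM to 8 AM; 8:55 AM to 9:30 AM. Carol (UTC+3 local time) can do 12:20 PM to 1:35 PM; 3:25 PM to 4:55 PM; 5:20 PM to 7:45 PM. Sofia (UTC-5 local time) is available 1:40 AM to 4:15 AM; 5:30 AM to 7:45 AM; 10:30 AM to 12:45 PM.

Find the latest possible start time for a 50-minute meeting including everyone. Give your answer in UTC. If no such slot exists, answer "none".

Bianca in UTC: 07:20-12:35, 14:45-15:50 (add 5h to convert from UTC-5).
Rosa in UTC: 09:40-13:00, 13:55-14:30 (add 5h to convert from UTC-5).
Carol in UTC: 09:20-10:35, 12:25-13:55, 14:20-16:45 (subtract 3h to convert from UTC+3).
Sofia in UTC: 06:40-09:15, 10:30-12:45, 15:30-17:45 (add 5h to convert from UTC-5).
Bianca ∩ Rosa: 09:40-12:35.
Bianca ∩ Rosa ∩ Carol: 09:40-10:35, 12:25-12:35.
Bianca ∩ Rosa ∩ Carol ∩ Sofia: 10:30-10:35, 12:25-12:35.
No common window is at least 50 minutes long.

none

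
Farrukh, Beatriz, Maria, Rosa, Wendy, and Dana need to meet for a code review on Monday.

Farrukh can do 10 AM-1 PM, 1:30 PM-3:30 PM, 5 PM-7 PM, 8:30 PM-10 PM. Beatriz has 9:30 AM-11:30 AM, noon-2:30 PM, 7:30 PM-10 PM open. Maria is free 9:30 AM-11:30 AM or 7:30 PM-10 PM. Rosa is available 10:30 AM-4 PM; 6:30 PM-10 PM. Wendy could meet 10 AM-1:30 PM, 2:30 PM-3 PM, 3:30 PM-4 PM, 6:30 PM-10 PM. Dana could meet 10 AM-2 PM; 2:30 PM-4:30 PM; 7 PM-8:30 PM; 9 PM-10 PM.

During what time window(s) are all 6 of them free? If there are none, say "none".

10:30-11:30, 21:00-22:00

Farrukh ∩ Beatriz: 10:00-11:30, 12:00-13:00, 13:30-14:30, 20:30-22:00.
Farrukh ∩ Beatriz ∩ Maria: 10:00-11:30, 20:30-22:00.
Farrukh ∩ Beatriz ∩ Maria ∩ Rosa: 10:30-11:30, 20:30-22:00.
Farrukh ∩ Beatriz ∩ Maria ∩ Rosa ∩ Wendy: 10:30-11:30, 20:30-22:00.
Farrukh ∩ Beatriz ∩ Maria ∩ Rosa ∩ Wendy ∩ Dana: 10:30-11:30, 21:00-22:00.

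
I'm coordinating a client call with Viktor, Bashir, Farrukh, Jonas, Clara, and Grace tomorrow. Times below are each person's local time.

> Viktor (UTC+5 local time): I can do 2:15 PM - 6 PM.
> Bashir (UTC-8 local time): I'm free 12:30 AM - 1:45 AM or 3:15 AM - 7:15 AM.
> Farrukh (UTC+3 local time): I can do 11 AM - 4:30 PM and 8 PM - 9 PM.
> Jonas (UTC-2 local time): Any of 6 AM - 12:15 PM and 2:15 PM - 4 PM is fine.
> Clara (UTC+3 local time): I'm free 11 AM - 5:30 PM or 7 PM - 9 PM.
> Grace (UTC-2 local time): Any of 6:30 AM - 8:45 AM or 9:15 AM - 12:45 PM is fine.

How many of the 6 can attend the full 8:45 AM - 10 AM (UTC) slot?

4

Viktor in UTC: 09:15-13:00 (subtract 5h to convert from UTC+5).
Bashir in UTC: 08:30-09:45, 11:15-15:15 (add 8h to convert from UTC-8).
Farrukh in UTC: 08:00-13:30, 17:00-18:00 (subtract 3h to convert from UTC+3).
Jonas in UTC: 08:00-14:15, 16:15-18:00 (add 2h to convert from UTC-2).
Clara in UTC: 08:00-14:30, 16:00-18:00 (subtract 3h to convert from UTC+3).
Grace in UTC: 08:30-10:45, 11:15-14:45 (add 2h to convert from UTC-2).
Farrukh, Jonas, Clara, and Grace can make the full 08:45-10:00 slot — that's 4.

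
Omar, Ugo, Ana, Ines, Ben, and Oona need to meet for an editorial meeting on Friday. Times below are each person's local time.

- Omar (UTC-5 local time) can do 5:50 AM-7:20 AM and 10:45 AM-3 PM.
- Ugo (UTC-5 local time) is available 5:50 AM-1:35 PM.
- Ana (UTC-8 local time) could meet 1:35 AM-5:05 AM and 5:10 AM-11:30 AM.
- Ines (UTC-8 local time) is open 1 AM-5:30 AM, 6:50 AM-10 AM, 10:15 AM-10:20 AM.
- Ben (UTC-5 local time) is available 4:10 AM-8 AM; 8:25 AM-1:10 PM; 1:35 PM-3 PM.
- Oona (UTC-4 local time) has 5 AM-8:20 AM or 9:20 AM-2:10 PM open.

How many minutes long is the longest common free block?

135

Omar in UTC: 10:50-12:20, 15:45-20:00 (add 5h to convert from UTC-5).
Ugo in UTC: 10:50-18:35 (add 5h to convert from UTC-5).
Ana in UTC: 09:35-13:05, 13:10-19:30 (add 8h to convert from UTC-8).
Ines in UTC: 09:00-13:30, 14:50-18:00, 18:15-18:20 (add 8h to convert from UTC-8).
Ben in UTC: 09:10-13:00, 13:25-18:10, 18:35-20:00 (add 5h to convert from UTC-5).
Oona in UTC: 09:00-12:20, 13:20-18:10 (add 4h to convert from UTC-4).
Omar ∩ Ugo: 10:50-12:20, 15:45-18:35.
Omar ∩ Ugo ∩ Ana: 10:50-12:20, 15:45-18:35.
Omar ∩ Ugo ∩ Ana ∩ Ines: 10:50-12:20, 15:45-18:00, 18:15-18:20.
Omar ∩ Ugo ∩ Ana ∩ Ines ∩ Ben: 10:50-12:20, 15:45-18:00.
Omar ∩ Ugo ∩ Ana ∩ Ines ∩ Ben ∩ Oona: 10:50-12:20, 15:45-18:00.
Those are the intersection windows.
The longest is 15:45-18:00 at 135 minutes.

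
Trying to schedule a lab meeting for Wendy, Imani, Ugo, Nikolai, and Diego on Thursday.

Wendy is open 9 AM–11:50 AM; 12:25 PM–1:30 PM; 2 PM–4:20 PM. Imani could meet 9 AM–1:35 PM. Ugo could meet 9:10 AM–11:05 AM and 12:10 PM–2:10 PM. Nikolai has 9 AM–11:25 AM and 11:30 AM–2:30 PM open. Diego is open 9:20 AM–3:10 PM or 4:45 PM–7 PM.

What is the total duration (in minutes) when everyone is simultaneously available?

Wendy ∩ Imani: 09:00-11:50, 12:25-13:30.
Wendy ∩ Imani ∩ Ugo: 09:10-11:05, 12:25-13:30.
Wendy ∩ Imani ∩ Ugo ∩ Nikolai: 09:10-11:05, 12:25-13:30.
Wendy ∩ Imani ∩ Ugo ∩ Nikolai ∩ Diego: 09:20-11:05, 12:25-13:30.
Those are the intersection windows.
Summing the common windows: 105 + 65 = 170 minutes.

170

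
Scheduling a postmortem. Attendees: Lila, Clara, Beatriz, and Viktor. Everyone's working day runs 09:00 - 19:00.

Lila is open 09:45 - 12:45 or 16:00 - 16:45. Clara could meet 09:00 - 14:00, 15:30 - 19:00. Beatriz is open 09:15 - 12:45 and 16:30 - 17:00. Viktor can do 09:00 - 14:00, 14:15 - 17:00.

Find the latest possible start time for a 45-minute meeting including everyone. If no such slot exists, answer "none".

Lila ∩ Clara: 09:45-12:45, 16:00-16:45.
Lila ∩ Clara ∩ Beatriz: 09:45-12:45, 16:30-16:45.
Lila ∩ Clara ∩ Beatriz ∩ Viktor: 09:45-12:45, 16:30-16:45.
Those are the intersection windows.
The last common window of at least 45 minutes is 09:45-12:45; a 45-minute meeting can start as late as 12:00 and still end by 12:45.

12:00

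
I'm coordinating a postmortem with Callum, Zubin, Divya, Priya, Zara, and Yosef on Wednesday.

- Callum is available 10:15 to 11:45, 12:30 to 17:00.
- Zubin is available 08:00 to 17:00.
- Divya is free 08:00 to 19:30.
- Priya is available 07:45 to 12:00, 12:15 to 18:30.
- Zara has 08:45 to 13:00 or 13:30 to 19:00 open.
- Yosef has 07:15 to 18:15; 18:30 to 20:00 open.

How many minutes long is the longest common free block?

Callum ∩ Zubin: 10:15-11:45, 12:30-17:00.
Callum ∩ Zubin ∩ Divya: 10:15-11:45, 12:30-17:00.
Callum ∩ Zubin ∩ Divya ∩ Priya: 10:15-11:45, 12:30-17:00.
Callum ∩ Zubin ∩ Divya ∩ Priya ∩ Zara: 10:15-11:45, 12:30-13:00, 13:30-17:00.
Callum ∩ Zubin ∩ Divya ∩ Priya ∩ Zara ∩ Yosef: 10:15-11:45, 12:30-13:00, 13:30-17:00.
The longest is 13:30-17:00 at 210 minutes.

210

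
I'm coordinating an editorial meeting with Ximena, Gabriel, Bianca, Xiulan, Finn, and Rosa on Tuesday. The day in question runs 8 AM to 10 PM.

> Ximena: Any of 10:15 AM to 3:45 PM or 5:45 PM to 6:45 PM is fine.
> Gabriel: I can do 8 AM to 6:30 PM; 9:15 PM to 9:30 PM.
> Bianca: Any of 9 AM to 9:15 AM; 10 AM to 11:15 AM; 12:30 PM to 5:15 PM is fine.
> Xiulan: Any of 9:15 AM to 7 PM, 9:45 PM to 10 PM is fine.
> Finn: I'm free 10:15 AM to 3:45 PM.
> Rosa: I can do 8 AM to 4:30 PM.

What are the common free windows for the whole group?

Ximena ∩ Gabriel: 10:15-15:45, 17:45-18:30.
Ximena ∩ Gabriel ∩ Bianca: 10:15-11:15, 12:30-15:45.
Ximena ∩ Gabriel ∩ Bianca ∩ Xiulan: 10:15-11:15, 12:30-15:45.
Ximena ∩ Gabriel ∩ Bianca ∩ Xiulan ∩ Finn: 10:15-11:15, 12:30-15:45.
Ximena ∩ Gabriel ∩ Bianca ∩ Xiulan ∩ Finn ∩ Rosa: 10:15-11:15, 12:30-15:45.
So the common availability across everyone is 10:15-11:15, 12:30-15:45.

10:15-11:15, 12:30-15:45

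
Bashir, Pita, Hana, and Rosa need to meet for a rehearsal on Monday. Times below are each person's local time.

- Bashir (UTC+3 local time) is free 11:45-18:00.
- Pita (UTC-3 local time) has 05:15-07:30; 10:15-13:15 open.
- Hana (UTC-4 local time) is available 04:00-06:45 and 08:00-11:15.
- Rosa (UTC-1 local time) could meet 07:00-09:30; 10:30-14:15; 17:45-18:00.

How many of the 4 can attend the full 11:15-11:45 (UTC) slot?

Bashir in UTC: 08:45-15:00 (subtract 3h to convert from UTC+3).
Pita in UTC: 08:15-10:30, 13:15-16:15 (add 3h to convert from UTC-3).
Hana in UTC: 08:00-10:45, 12:00-15:15 (add 4h to convert from UTC-4).
Rosa in UTC: 08:00-10:30, 11:30-15:15, 18:45-19:00 (add 1h to convert from UTC-1).
Bashir can make the full 11:15-11:45 slot — that's 1.

1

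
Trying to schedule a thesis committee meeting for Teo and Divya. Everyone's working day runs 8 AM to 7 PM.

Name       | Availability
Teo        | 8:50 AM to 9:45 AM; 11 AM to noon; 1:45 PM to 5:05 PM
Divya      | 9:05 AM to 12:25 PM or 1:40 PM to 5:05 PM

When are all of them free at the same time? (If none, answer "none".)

Teo ∩ Divya: 09:05-09:45, 11:00-12:00, 13:45-17:05.
Those are the intersection windows.

09:05-09:45, 11:00-12:00, 13:45-17:05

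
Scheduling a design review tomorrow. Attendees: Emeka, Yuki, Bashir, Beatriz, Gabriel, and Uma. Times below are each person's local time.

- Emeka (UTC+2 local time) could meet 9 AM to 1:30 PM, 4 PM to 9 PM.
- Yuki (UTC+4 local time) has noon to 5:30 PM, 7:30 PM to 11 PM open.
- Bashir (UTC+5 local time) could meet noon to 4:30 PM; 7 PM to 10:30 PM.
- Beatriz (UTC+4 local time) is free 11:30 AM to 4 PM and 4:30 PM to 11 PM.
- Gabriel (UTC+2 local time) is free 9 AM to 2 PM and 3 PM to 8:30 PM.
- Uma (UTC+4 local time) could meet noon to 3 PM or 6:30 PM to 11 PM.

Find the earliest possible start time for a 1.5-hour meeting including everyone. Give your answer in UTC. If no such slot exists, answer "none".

08:00

Emeka in UTC: 07:00-11:30, 14:00-19:00 (subtract 2h to convert from UTC+2).
Yuki in UTC: 08:00-13:30, 15:30-19:00 (subtract 4h to convert from UTC+4).
Bashir in UTC: 07:00-11:30, 14:00-17:30 (subtract 5h to convert from UTC+5).
Beatriz in UTC: 07:30-12:00, 12:30-19:00 (subtract 4h to convert from UTC+4).
Gabriel in UTC: 07:00-12:00, 13:00-18:30 (subtract 2h to convert from UTC+2).
Uma in UTC: 08:00-11:00, 14:30-19:00 (subtract 4h to convert from UTC+4).
Emeka ∩ Yuki: 08:00-11:30, 15:30-19:00.
Emeka ∩ Yuki ∩ Bashir: 08:00-11:30, 15:30-17:30.
Emeka ∩ Yuki ∩ Bashir ∩ Beatriz: 08:00-11:30, 15:30-17:30.
Emeka ∩ Yuki ∩ Bashir ∩ Beatriz ∩ Gabriel: 08:00-11:30, 15:30-17:30.
Emeka ∩ Yuki ∩ Bashir ∩ Beatriz ∩ Gabriel ∩ Uma: 08:00-11:00, 15:30-17:30.
The first common window of at least 90 minutes is 08:00-11:00, so the earliest start is 08:00.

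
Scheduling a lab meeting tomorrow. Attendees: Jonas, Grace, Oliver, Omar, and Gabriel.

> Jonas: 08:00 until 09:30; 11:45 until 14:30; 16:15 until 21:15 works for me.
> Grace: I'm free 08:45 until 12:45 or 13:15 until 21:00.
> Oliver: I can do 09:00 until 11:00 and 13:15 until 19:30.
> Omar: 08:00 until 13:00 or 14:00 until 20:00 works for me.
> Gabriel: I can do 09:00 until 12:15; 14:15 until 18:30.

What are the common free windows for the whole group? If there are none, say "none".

09:00-09:30, 14:15-14:30, 16:15-18:30

Jonas ∩ Grace: 08:45-09:30, 11:45-12:45, 13:15-14:30, 16:15-21:00.
Jonas ∩ Grace ∩ Oliver: 09:00-09:30, 13:15-14:30, 16:15-19:30.
Jonas ∩ Grace ∩ Oliver ∩ Omar: 09:00-09:30, 14:00-14:30, 16:15-19:30.
Jonas ∩ Grace ∩ Oliver ∩ Omar ∩ Gabriel: 09:00-09:30, 14:15-14:30, 16:15-18:30.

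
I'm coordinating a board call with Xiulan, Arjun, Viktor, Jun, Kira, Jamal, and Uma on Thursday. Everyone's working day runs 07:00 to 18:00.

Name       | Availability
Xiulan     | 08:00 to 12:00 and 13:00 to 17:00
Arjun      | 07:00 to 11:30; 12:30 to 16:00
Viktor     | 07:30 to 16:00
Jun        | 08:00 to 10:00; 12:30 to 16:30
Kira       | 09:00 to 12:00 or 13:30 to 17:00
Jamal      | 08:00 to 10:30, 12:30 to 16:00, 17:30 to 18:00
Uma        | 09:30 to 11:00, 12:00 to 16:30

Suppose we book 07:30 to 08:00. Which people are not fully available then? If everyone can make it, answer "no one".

Jamal, Jun, Kira, Uma, Xiulan

Xiulan: not fully free for 07:30-08:00. Arjun: free for 07:30-08:00. Viktor: free for 07:30-08:00. Jun: not fully free for 07:30-08:00. Kira: not fully free for 07:30-08:00. Jamal: not fully free for 07:30-08:00. Uma: not fully free for 07:30-08:00.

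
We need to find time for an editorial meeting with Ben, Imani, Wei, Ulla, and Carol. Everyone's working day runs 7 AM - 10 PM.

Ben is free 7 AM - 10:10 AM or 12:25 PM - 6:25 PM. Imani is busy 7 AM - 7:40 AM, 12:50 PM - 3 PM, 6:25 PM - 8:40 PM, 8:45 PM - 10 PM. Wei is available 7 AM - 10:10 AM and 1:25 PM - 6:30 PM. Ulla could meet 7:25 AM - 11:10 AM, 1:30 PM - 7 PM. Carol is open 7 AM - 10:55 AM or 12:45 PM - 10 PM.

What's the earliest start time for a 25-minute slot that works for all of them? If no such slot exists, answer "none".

07:40

Ben free: 07:00-10:10, 12:25-18:25.
Imani free: 07:40-12:50, 15:00-18:25, 20:40-20:45 (invert busy blocks within the working day).
Wei free: 07:00-10:10, 13:25-18:30.
Ulla free: 07:25-11:10, 13:30-19:00.
Carol free: 07:00-10:55, 12:45-22:00.
Ben ∩ Imani: 07:40-10:10, 12:25-12:50, 15:00-18:25.
Ben ∩ Imani ∩ Wei: 07:40-10:10, 15:00-18:25.
Ben ∩ Imani ∩ Wei ∩ Ulla: 07:40-10:10, 15:00-18:25.
Ben ∩ Imani ∩ Wei ∩ Ulla ∩ Carol: 07:40-10:10, 15:00-18:25.
The first common window of at least 25 minutes is 07:40-10:10, so the earliest start is 07:40.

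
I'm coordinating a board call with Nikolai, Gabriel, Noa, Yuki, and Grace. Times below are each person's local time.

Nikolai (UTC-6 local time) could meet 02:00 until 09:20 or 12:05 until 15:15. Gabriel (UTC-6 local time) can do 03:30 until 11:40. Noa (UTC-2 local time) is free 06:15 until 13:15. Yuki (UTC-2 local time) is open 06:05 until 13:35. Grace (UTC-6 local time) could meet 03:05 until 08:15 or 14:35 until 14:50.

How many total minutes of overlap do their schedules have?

Nikolai in UTC: 08:00-15:20, 18:05-21:15 (add 6h to convert from UTC-6).
Gabriel in UTC: 09:30-17:40 (add 6h to convert from UTC-6).
Noa in UTC: 08:15-15:15 (add 2h to convert from UTC-2).
Yuki in UTC: 08:05-15:35 (add 2h to convert from UTC-2).
Grace in UTC: 09:05-14:15, 20:35-20:50 (add 6h to convert from UTC-6).
Nikolai ∩ Gabriel: 09:30-15:20.
Nikolai ∩ Gabriel ∩ Noa: 09:30-15:15.
Nikolai ∩ Gabriel ∩ Noa ∩ Yuki: 09:30-15:15.
Nikolai ∩ Gabriel ∩ Noa ∩ Yuki ∩ Grace: 09:30-14:15.
So the common availability across everyone is 09:30-14:15.
That's a single block of 285 minutes.

285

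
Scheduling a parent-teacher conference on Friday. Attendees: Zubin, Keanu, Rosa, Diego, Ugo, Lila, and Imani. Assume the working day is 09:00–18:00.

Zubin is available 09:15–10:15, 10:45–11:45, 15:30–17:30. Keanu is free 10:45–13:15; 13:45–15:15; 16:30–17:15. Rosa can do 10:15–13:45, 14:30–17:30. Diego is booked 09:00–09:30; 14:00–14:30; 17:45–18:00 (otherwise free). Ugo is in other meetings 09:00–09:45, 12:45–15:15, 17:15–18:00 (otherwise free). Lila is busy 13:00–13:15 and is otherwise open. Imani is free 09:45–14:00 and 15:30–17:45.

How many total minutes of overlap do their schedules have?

Zubin free: 09:15-10:15, 10:45-11:45, 15:30-17:30.
Keanu free: 10:45-13:15, 13:45-15:15, 16:30-17:15.
Rosa free: 10:15-13:45, 14:30-17:30.
Diego free: 09:30-14:00, 14:30-17:45 (invert busy blocks within the working day).
Ugo free: 09:45-12:45, 15:15-17:15 (invert busy blocks within the working day).
Lila free: 09:00-13:00, 13:15-18:00 (invert busy blocks within the working day).
Imani free: 09:45-14:00, 15:30-17:45.
Zubin ∩ Keanu: 10:45-11:45, 16:30-17:15.
Zubin ∩ Keanu ∩ Rosa: 10:45-11:45, 16:30-17:15.
Zubin ∩ Keanu ∩ Rosa ∩ Diego: 10:45-11:45, 16:30-17:15.
Zubin ∩ Keanu ∩ Rosa ∩ Diego ∩ Ugo: 10:45-11:45, 16:30-17:15.
Zubin ∩ Keanu ∩ Rosa ∩ Diego ∩ Ugo ∩ Lila: 10:45-11:45, 16:30-17:15.
Zubin ∩ Keanu ∩ Rosa ∩ Diego ∩ Ugo ∩ Lila ∩ Imani: 10:45-11:45, 16:30-17:15.
So the common availability across everyone is 10:45-11:45, 16:30-17:15.
Summing the common windows: 60 + 45 = 105 minutes.

105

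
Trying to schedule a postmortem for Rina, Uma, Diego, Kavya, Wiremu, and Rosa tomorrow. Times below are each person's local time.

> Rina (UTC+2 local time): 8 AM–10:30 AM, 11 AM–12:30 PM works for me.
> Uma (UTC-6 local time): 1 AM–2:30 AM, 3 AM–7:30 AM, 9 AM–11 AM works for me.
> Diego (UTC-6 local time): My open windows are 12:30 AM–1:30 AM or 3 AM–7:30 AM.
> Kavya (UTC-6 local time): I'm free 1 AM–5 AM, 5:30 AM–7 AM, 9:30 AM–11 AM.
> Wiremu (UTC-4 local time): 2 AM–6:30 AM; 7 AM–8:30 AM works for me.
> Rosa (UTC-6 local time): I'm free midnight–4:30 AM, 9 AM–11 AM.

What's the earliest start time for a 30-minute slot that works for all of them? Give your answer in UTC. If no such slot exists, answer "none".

07:00

Rina in UTC: 06:00-08:30, 09:00-10:30 (subtract 2h to convert from UTC+2).
Uma in UTC: 07:00-08:30, 09:00-13:30, 15:00-17:00 (add 6h to convert from UTC-6).
Diego in UTC: 06:30-07:30, 09:00-13:30 (add 6h to convert from UTC-6).
Kavya in UTC: 07:00-11:00, 11:30-13:00, 15:30-17:00 (add 6h to convert from UTC-6).
Wiremu in UTC: 06:00-10:30, 11:00-12:30 (add 4h to convert from UTC-4).
Rosa in UTC: 06:00-10:30, 15:00-17:00 (add 6h to convert from UTC-6).
Rina ∩ Uma: 07:00-08:30, 09:00-10:30.
Rina ∩ Uma ∩ Diego: 07:00-07:30, 09:00-10:30.
Rina ∩ Uma ∩ Diego ∩ Kavya: 07:00-07:30, 09:00-10:30.
Rina ∩ Uma ∩ Diego ∩ Kavya ∩ Wiremu: 07:00-07:30, 09:00-10:30.
Rina ∩ Uma ∩ Diego ∩ Kavya ∩ Wiremu ∩ Rosa: 07:00-07:30, 09:00-10:30.
So the common availability across everyone is 07:00-07:30, 09:00-10:30.
The first common window of at least 30 minutes is 07:00-07:30, so the earliest start is 07:00.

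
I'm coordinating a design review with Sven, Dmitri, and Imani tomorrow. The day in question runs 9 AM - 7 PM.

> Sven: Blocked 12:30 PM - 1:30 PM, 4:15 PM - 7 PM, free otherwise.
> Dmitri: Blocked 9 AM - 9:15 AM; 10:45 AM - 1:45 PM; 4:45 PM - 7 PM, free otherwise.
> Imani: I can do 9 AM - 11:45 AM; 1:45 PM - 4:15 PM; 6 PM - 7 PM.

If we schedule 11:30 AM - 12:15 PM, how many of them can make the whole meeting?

Sven free: 09:00-12:30, 13:30-16:15 (invert busy blocks within the working day).
Dmitri free: 09:15-10:45, 13:45-16:45 (invert busy blocks within the working day).
Imani free: 09:00-11:45, 13:45-16:15, 18:00-19:00.
Sven can make the full 11:30-12:15 slot — that's 1.

1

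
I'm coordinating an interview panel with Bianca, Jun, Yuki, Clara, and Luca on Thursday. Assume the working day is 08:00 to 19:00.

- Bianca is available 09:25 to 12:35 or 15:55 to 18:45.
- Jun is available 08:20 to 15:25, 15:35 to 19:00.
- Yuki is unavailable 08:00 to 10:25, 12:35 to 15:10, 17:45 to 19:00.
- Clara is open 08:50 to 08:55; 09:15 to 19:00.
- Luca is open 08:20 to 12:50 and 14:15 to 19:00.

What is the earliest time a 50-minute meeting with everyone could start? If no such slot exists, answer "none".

Bianca free: 09:25-12:35, 15:55-18:45.
Jun free: 08:20-15:25, 15:35-19:00.
Yuki free: 10:25-12:35, 15:10-17:45 (invert busy blocks within the working day).
Clara free: 08:50-08:55, 09:15-19:00.
Luca free: 08:20-12:50, 14:15-19:00.
Bianca ∩ Jun: 09:25-12:35, 15:55-18:45.
Bianca ∩ Jun ∩ Yuki: 10:25-12:35, 15:55-17:45.
Bianca ∩ Jun ∩ Yuki ∩ Clara: 10:25-12:35, 15:55-17:45.
Bianca ∩ Jun ∩ Yuki ∩ Clara ∩ Luca: 10:25-12:35, 15:55-17:45.
The first common window of at least 50 minutes is 10:25-12:35, so the earliest start is 10:25.

10:25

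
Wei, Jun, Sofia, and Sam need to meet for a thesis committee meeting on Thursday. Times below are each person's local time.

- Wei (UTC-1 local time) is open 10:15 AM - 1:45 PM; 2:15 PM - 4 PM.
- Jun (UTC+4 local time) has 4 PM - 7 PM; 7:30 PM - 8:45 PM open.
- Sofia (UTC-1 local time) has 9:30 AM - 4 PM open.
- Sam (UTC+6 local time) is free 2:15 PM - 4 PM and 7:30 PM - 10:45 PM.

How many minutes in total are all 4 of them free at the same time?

150

Wei in UTC: 11:15-14:45, 15:15-17:00 (add 1h to convert from UTC-1).
Jun in UTC: 12:00-15:00, 15:30-16:45 (subtract 4h to convert from UTC+4).
Sofia in UTC: 10:30-17:00 (add 1h to convert from UTC-1).
Sam in UTC: 08:15-10:00, 13:30-16:45 (subtract 6h to convert from UTC+6).
Wei ∩ Jun: 12:00-14:45, 15:30-16:45.
Wei ∩ Jun ∩ Sofia: 12:00-14:45, 15:30-16:45.
Wei ∩ Jun ∩ Sofia ∩ Sam: 13:30-14:45, 15:30-16:45.
Summing the common windows: 75 + 75 = 150 minutes.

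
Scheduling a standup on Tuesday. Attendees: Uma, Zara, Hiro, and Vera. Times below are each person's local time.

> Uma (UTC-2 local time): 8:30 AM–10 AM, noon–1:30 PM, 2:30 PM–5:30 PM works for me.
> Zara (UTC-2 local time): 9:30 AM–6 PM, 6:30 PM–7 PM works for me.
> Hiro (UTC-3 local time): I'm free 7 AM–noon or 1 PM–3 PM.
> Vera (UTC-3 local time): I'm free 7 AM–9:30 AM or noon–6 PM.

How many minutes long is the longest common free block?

90

Uma in UTC: 10:30-12:00, 14:00-15:30, 16:30-19:30 (add 2h to convert from UTC-2).
Zara in UTC: 11:30-20:00, 20:30-21:00 (add 2h to convert from UTC-2).
Hiro in UTC: 10:00-15:00, 16:00-18:00 (add 3h to convert from UTC-3).
Vera in UTC: 10:00-12:30, 15:00-21:00 (add 3h to convert from UTC-3).
Uma ∩ Zara: 11:30-12:00, 14:00-15:30, 16:30-19:30.
Uma ∩ Zara ∩ Hiro: 11:30-12:00, 14:00-15:00, 16:30-18:00.
Uma ∩ Zara ∩ Hiro ∩ Vera: 11:30-12:00, 16:30-18:00.
So the common availability across everyone is 11:30-12:00, 16:30-18:00.
The longest is 16:30-18:00 at 90 minutes.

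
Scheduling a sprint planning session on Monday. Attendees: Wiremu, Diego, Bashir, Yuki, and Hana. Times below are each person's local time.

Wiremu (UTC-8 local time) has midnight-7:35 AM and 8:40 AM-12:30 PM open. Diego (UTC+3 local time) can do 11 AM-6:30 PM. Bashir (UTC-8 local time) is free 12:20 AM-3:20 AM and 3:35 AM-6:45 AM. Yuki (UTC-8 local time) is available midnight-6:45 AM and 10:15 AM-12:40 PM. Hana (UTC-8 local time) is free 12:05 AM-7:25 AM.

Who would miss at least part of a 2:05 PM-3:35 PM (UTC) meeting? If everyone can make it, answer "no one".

Wiremu in UTC: 08:00-15:35, 16:40-20:30 (add 8h to convert from UTC-8).
Diego in UTC: 08:00-15:30 (subtract 3h to convert from UTC+3).
Bashir in UTC: 08:20-11:20, 11:35-14:45 (add 8h to convert from UTC-8).
Yuki in UTC: 08:00-14:45, 18:15-20:40 (add 8h to convert from UTC-8).
Hana in UTC: 08:05-15:25 (add 8h to convert from UTC-8).
Wiremu: free for 14:05-15:35. Diego: not fully free for 14:05-15:35. Bashir: not fully free for 14:05-15:35. Yuki: not fully free for 14:05-15:35. Hana: not fully free for 14:05-15:35.

Bashir, Diego, Hana, Yuki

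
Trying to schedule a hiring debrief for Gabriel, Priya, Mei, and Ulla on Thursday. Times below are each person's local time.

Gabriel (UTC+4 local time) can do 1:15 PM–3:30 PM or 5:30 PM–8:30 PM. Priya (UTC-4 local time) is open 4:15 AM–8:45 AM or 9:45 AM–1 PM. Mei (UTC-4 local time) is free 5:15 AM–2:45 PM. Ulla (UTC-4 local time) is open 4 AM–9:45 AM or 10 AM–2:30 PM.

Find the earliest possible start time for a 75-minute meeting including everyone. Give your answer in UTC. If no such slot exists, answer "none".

09:15

Gabriel in UTC: 09:15-11:30, 13:30-16:30 (subtract 4h to convert from UTC+4).
Priya in UTC: 08:15-12:45, 13:45-17:00 (add 4h to convert from UTC-4).
Mei in UTC: 09:15-18:45 (add 4h to convert from UTC-4).
Ulla in UTC: 08:00-13:45, 14:00-18:30 (add 4h to convert from UTC-4).
Gabriel ∩ Priya: 09:15-11:30, 13:45-16:30.
Gabriel ∩ Priya ∩ Mei: 09:15-11:30, 13:45-16:30.
Gabriel ∩ Priya ∩ Mei ∩ Ulla: 09:15-11:30, 14:00-16:30.
The first common window of at least 75 minutes is 09:15-11:30, so the earliest start is 09:15.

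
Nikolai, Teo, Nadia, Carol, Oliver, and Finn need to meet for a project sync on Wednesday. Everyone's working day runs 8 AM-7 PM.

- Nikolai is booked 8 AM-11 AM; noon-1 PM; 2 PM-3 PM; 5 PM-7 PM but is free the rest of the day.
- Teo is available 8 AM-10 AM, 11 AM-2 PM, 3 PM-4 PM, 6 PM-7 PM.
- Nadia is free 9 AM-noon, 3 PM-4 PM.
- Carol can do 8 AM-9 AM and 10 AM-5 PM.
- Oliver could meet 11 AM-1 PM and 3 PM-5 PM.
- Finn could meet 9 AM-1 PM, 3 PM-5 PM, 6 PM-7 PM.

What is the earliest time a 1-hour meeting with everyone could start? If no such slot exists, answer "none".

Nikolai free: 11:00-12:00, 13:00-14:00, 15:00-17:00 (invert busy blocks within the working day).
Teo free: 08:00-10:00, 11:00-14:00, 15:00-16:00, 18:00-19:00.
Nadia free: 09:00-12:00, 15:00-16:00.
Carol free: 08:00-09:00, 10:00-17:00.
Oliver free: 11:00-13:00, 15:00-17:00.
Finn free: 09:00-13:00, 15:00-17:00, 18:00-19:00.
Nikolai ∩ Teo: 11:00-12:00, 13:00-14:00, 15:00-16:00.
Nikolai ∩ Teo ∩ Nadia: 11:00-12:00, 15:00-16:00.
Nikolai ∩ Teo ∩ Nadia ∩ Carol: 11:00-12:00, 15:00-16:00.
Nikolai ∩ Teo ∩ Nadia ∩ Carol ∩ Oliver: 11:00-12:00, 15:00-16:00.
Nikolai ∩ Teo ∩ Nadia ∩ Carol ∩ Oliver ∩ Finn: 11:00-12:00, 15:00-16:00.
The first common window of at least 60 minutes is 11:00-12:00, so the earliest start is 11:00.

11:00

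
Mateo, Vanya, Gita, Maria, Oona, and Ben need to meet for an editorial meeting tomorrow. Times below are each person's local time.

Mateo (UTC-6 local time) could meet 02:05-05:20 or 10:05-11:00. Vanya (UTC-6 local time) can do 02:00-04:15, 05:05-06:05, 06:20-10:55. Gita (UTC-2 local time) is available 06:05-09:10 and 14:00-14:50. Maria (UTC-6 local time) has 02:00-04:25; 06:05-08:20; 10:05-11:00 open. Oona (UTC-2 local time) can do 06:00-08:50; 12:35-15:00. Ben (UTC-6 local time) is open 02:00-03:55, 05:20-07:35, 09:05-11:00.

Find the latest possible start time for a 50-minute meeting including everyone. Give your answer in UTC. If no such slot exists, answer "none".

Mateo in UTC: 08:05-11:20, 16:05-17:00 (add 6h to convert from UTC-6).
Vanya in UTC: 08:00-10:15, 11:05-12:05, 12:20-16:55 (add 6h to convert from UTC-6).
Gita in UTC: 08:05-11:10, 16:00-16:50 (add 2h to convert from UTC-2).
Maria in UTC: 08:00-10:25, 12:05-14:20, 16:05-17:00 (add 6h to convert from UTC-6).
Oona in UTC: 08:00-10:50, 14:35-17:00 (add 2h to convert from UTC-2).
Ben in UTC: 08:00-09:55, 11:20-13:35, 15:05-17:00 (add 6h to convert from UTC-6).
Mateo ∩ Vanya: 08:05-10:15, 11:05-11:20, 16:05-16:55.
Mateo ∩ Vanya ∩ Gita: 08:05-10:15, 11:05-11:10, 16:05-16:50.
Mateo ∩ Vanya ∩ Gita ∩ Maria: 08:05-10:15, 16:05-16:50.
Mateo ∩ Vanya ∩ Gita ∩ Maria ∩ Oona: 08:05-10:15, 16:05-16:50.
Mateo ∩ Vanya ∩ Gita ∩ Maria ∩ Oona ∩ Ben: 08:05-09:55, 16:05-16:50.
Those are the intersection windows.
The last common window of at least 50 minutes is 08:05-09:55; a 50-minute meeting can start as late as 09:05 and still end by 09:55.

09:05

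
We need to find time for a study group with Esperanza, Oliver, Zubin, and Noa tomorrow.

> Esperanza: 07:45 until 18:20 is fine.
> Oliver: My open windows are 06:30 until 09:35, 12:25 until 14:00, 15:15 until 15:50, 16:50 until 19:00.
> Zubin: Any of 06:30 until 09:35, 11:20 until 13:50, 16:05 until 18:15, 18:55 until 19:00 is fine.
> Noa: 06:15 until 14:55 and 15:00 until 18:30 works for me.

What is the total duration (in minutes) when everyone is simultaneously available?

Esperanza ∩ Oliver: 07:45-09:35, 12:25-14:00, 15:15-15:50, 16:50-18:20.
Esperanza ∩ Oliver ∩ Zubin: 07:45-09:35, 12:25-13:50, 16:50-18:15.
Esperanza ∩ Oliver ∩ Zubin ∩ Noa: 07:45-09:35, 12:25-13:50, 16:50-18:15.
Those are the intersection windows.
Summing the common windows: 110 + 85 + 85 = 280 minutes.

280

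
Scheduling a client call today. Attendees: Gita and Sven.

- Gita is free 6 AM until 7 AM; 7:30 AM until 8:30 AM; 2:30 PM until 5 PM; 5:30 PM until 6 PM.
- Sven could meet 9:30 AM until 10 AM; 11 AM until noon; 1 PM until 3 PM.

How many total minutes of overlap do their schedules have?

30

Gita ∩ Sven: 14:30-15:00.
That's a single block of 30 minutes.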